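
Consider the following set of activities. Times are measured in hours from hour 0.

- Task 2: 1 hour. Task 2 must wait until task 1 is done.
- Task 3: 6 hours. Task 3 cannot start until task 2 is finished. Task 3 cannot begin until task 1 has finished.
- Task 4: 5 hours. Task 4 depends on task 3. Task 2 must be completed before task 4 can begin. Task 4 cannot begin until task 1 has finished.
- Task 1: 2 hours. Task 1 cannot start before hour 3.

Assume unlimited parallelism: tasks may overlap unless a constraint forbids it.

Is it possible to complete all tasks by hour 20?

After its own release at hour 3, task 1 can start at hour 3 and finishes at hour 5.
After task 1 (finishes hour 5), task 2 can start at hour 5 and finishes at hour 6.
Task 3 needs all of task 2 (finishes hour 6); task 1 (finishes hour 5). That puts its earliest start at hour 6; it finishes at 6 + 6 = hour 12.
Task 4 has to wait for task 3 (finishes hour 12); task 2 (finishes hour 6); task 1 (finishes hour 5). The latest of these is hour 12, so task 4 runs hour 12 to 12 + 5 = hour 17.
Every task is finished by hour 17, which is no later than the deadline of 20, so the schedule is feasible.

Yes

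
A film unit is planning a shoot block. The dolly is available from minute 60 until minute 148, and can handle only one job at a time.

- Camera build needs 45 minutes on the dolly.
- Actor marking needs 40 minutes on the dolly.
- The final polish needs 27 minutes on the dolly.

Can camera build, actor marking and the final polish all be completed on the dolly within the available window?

The dolly window is 148 − 60 = 88 minutes.
Running back to back, the jobs need 45 + 40 + 27 = 112 minutes on the dolly.
Since 112 > 88, they cannot all fit.

No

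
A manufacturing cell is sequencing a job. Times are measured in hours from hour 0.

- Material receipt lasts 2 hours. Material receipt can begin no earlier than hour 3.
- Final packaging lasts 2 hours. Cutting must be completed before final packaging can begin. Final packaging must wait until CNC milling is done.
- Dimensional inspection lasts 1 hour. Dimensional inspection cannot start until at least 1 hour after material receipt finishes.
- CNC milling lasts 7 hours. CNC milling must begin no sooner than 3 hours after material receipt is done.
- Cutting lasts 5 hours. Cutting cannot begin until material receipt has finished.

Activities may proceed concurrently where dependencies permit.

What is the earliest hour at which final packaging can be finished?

After its own release at hour 3, material receipt can start at hour 3 and finishes at hour 5.
After material receipt (finishes hour 5, plus 3-hour gap → hour 8), CNC milling can start at hour 8 and finishes at hour 15.
Cutting cannot begin until material receipt (finishes hour 5). It runs from hour 5 to 5 + 5 = hour 10.
For final packaging: cutting (finishes hour 10); CNC milling (finishes hour 15). Taking the maximum gives a start of hour 15, and it finishes at 15 + 2 = hour 17.

17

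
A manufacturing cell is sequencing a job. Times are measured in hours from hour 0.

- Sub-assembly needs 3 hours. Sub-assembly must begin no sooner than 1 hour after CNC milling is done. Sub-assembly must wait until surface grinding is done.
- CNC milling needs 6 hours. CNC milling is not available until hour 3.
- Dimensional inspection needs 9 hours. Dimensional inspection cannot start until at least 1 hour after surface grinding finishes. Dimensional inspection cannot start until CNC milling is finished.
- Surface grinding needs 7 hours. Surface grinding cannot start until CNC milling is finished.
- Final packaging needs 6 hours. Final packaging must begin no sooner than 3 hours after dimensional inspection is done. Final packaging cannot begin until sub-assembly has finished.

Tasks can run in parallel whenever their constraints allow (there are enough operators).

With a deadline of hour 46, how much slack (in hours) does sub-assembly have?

After its own release at hour 3, CNC milling can start at hour 3 and finishes at hour 9.
After CNC milling (finishes hour 9), surface grinding can start at hour 9 and finishes at hour 16.
For sub-assembly: CNC milling (finishes hour 9, plus 1-hour gap → hour 10); surface grinding (finishes hour 16). Taking the maximum gives a start of hour 16, and it finishes at 16 + 3 = hour 19.

Working backward from the deadline:
Final packaging must finish by hour 46; it takes 6 hours, so it must start by 46 − 6 = hour 40.
Sub-assembly feeds into final packaging (must start by hour 40); so sub-assembly must finish by hour 40 and therefore start by hour 37.
So sub-assembly can start as early as hour 16 and as late as hour 37, giving 37 − 16 = 21 hours of slack.

21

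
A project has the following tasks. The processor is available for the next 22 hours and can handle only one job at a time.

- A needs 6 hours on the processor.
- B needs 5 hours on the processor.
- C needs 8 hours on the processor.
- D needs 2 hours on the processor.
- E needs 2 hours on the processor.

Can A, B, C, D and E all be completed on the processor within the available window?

Running back to back, the jobs need 6 + 5 + 8 + 2 + 2 = 23 hours on the processor.
Since 23 > 22, they cannot all fit.

No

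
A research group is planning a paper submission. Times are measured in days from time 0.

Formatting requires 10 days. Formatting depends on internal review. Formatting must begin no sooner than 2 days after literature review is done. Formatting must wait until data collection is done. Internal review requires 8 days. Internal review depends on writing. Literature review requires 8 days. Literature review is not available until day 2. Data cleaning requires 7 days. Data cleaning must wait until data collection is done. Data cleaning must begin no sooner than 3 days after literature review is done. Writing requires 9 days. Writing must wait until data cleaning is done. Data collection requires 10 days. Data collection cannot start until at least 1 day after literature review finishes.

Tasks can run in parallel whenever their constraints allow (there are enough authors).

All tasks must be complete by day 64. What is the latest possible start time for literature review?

To finish by day 64, formatting (duration 10) must start no later than day 54.
Internal review feeds into formatting (must start by day 54); so internal review must finish by day 54 and therefore start by day 46.
Writing feeds into internal review (must start by day 46); so writing must finish by day 46 and therefore start by day 37.
Since writing (must start by day 37) depends on it, data cleaning must finish by day 37. Backing off its 7-day duration gives a latest start of day 30.
Data collection must finish in time for data cleaning (must start by day 30); formatting (must start by day 54). The tightest is day 30, so data collection must start by 30 − 10 = day 20.
Literature review must finish in time for data collection (must start by day 20, minus 1-day gap → day 19); data cleaning (must start by day 30, minus 3-day gap → day 27); formatting (must start by day 54, minus 2-day gap → day 52). The tightest is day 19, so literature review must start by 19 − 8 = day 11.

11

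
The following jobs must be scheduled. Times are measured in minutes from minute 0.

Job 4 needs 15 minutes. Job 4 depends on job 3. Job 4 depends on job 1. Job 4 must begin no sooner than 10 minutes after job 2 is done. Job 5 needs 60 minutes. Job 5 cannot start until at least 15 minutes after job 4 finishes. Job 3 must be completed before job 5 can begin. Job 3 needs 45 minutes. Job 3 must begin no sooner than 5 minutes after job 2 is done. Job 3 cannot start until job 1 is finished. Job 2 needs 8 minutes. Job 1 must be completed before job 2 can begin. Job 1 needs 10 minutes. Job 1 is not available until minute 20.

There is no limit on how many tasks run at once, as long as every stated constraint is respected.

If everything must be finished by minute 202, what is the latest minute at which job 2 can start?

Job 5 has no dependents, so it just needs to finish by minute 202. Starting by 202 − 60 = minute 142 achieves that.
Job 4 feeds into job 5 (must start by minute 142, minus 15-minute gap → minute 127); so job 4 must finish by minute 127 and therefore start by minute 112.
Job 3 has several dependents: job 4 (must start by minute 112); job 5 (must start by minute 142). The earliest of those limits is minute 112, so job 3 must start by 112 − 45 = minute 67.
Job 2 must finish in time for job 3 (must start by minute 67, minus 5-minute gap → minute 62); job 4 (must start by minute 112, minus 10-minute gap → minute 102). The tightest is minute 62, so job 2 must start by 62 − 8 = minute 54.

54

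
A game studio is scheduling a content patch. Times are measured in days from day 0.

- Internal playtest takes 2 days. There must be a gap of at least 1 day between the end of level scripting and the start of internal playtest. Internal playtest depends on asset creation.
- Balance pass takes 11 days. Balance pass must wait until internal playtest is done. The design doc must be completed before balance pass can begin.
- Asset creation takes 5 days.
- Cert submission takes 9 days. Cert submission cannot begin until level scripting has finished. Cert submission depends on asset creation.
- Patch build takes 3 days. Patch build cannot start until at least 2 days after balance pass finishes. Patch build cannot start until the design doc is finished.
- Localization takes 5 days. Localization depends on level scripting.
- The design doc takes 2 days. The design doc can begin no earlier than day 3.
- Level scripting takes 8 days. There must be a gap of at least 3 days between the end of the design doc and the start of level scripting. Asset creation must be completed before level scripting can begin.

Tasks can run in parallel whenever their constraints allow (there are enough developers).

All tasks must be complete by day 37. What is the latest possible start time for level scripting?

10

Patch build must finish by day 37; it takes 3 days, so it must start by 37 − 3 = day 34.
Balance pass must finish before patch build (must start by day 34, minus 2-day gap → day 32). With an 11-day duration, balance pass must start by 32 − 11 = day 21.
Internal playtest must finish before balance pass (must start by day 21). With a 2-day duration, internal playtest must start by 21 − 2 = day 19.
To finish by day 37, localization (duration 5) must start no later than day 32.
To finish by day 37, cert submission (duration 9) must start no later than day 28.
Level scripting has several dependents: internal playtest (must start by day 19, minus 1-day gap → day 18); localization (must start by day 32); cert submission (must start by day 28). The earliest of those limits is day 18, so level scripting must start by 18 − 8 = day 10.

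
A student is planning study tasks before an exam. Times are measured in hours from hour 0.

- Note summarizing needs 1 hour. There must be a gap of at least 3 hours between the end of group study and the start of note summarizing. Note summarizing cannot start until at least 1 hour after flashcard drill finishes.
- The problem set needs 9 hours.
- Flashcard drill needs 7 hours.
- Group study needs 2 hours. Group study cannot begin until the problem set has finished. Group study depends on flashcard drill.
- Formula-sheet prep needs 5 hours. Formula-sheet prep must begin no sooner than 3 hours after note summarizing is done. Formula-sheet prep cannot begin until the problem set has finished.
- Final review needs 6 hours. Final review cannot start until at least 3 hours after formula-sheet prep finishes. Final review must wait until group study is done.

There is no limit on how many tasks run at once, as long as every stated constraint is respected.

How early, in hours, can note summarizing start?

14

Nothing blocks flashcard drill, so it runs from hour 0 to hour 7.
The problem set can start immediately at hour 0; it finishes at hour 9.
Group study has to wait for the problem set (finishes hour 9); flashcard drill (finishes hour 7). The latest of these is hour 9, so group study runs hour 9 to 9 + 2 = hour 11.
Note summarizing waits on group study (finishes hour 11, plus 3-hour gap → hour 14); flashcard drill (finishes hour 7, plus 1-hour gap → hour 8). The latest of these is hour 14, which is the earliest note summarizing can start.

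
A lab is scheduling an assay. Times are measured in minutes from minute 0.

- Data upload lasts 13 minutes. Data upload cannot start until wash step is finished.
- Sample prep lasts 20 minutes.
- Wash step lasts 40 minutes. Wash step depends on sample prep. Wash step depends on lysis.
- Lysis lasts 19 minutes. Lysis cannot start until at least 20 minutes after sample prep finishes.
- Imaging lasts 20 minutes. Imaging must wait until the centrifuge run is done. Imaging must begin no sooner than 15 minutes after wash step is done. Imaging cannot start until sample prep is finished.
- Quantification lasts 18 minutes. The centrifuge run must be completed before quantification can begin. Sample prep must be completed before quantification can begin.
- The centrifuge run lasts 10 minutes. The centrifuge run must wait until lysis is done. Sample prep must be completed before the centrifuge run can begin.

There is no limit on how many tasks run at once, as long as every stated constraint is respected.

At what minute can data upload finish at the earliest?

Nothing blocks sample prep, so it runs from minute 0 to minute 20.
Lysis waits on sample prep (finishes minute 20, plus 20-minute gap → minute 40), so it starts at minute 40 and finishes at 40 + 19 = minute 59.
For wash step: sample prep (finishes minute 20); lysis (finishes minute 59). Taking the maximum gives a start of minute 59, and it finishes at 59 + 40 = minute 99.
Data upload cannot begin until wash step (finishes minute 99). It runs from minute 99 to 99 + 13 = minute 112.

112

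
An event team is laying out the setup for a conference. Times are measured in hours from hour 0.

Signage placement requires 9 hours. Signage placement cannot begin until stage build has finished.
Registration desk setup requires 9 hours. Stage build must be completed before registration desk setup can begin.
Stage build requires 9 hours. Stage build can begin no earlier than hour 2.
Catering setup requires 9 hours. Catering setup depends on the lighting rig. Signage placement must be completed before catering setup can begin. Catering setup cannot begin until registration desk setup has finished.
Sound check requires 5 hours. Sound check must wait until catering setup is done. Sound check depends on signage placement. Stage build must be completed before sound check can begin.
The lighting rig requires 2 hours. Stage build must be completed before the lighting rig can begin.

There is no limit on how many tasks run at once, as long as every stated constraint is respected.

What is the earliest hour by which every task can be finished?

Stage build waits on its own release at hour 2, so it starts at hour 2 and finishes at 2 + 9 = hour 11.
Signage placement cannot begin until stage build (finishes hour 11). It runs from hour 11 to 11 + 9 = hour 20.
After stage build (finishes hour 11), registration desk setup can start at hour 11 and finishes at hour 20.
The lighting rig cannot begin until stage build (finishes hour 11). It runs from hour 11 to 11 + 2 = hour 13.
Catering setup cannot start until the lighting rig (finishes hour 13); signage placement (finishes hour 20); registration desk setup (finishes hour 20). The controlling bound is hour 20, so catering setup finishes at 20 + 9 = hour 29.
Sound check needs all of catering setup (finishes hour 29); signage placement (finishes hour 20); stage build (finishes hour 11). That puts its earliest start at hour 29; it finishes at 29 + 5 = hour 34.
All tasks are finished once the last one completes. Finish times: Stage build at 11, The lighting rig at 13, Registration desk setup at 20, Signage placement at 20, Catering setup at 29, Sound check at 34. The latest is hour 34.

34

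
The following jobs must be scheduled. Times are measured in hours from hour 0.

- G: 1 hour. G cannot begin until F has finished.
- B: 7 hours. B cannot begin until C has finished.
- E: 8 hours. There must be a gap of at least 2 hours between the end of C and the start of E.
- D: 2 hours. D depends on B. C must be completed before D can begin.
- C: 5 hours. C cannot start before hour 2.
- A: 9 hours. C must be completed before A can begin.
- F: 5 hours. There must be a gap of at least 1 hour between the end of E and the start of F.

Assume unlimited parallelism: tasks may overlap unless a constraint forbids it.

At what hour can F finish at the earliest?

C cannot begin until its own release at hour 2. It runs from hour 2 to 2 + 5 = hour 7.
E cannot begin until C (finishes hour 7, plus 2-hour gap → hour 9). It runs from hour 9 to 9 + 8 = hour 17.
F cannot begin until E (finishes hour 17, plus 1-hour gap → hour 18). It runs from hour 18 to 18 + 5 = hour 23.

23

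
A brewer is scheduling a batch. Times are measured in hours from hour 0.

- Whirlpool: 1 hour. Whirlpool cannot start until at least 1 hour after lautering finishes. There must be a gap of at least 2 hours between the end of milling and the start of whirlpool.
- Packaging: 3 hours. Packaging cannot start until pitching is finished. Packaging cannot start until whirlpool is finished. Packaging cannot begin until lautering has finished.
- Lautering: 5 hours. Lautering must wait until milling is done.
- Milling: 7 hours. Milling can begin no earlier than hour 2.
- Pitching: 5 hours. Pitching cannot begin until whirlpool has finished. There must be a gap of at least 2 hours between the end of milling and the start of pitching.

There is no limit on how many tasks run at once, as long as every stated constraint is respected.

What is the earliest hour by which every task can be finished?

24

After its own release at hour 2, milling can start at hour 2 and finishes at hour 9.
After milling (finishes hour 9), lautering can start at hour 9 and finishes at hour 14.
Whirlpool needs all of lautering (finishes hour 14, plus 1-hour gap → hour 15); milling (finishes hour 9, plus 2-hour gap → hour 11). That puts its earliest start at hour 15; it finishes at 15 + 1 = hour 16.
Pitching has to wait for whirlpool (finishes hour 16); milling (finishes hour 9, plus 2-hour gap → hour 11). The latest of these is hour 16, so pitching runs hour 16 to 16 + 5 = hour 21.
Packaging needs all of pitching (finishes hour 21); whirlpool (finishes hour 16); lautering (finishes hour 14). That puts its earliest start at hour 21; it finishes at 21 + 3 = hour 24.
All tasks are finished once the last one completes. Finish times: Milling at 9, Lautering at 14, Whirlpool at 16, Pitching at 21, Packaging at 24. The latest is hour 24.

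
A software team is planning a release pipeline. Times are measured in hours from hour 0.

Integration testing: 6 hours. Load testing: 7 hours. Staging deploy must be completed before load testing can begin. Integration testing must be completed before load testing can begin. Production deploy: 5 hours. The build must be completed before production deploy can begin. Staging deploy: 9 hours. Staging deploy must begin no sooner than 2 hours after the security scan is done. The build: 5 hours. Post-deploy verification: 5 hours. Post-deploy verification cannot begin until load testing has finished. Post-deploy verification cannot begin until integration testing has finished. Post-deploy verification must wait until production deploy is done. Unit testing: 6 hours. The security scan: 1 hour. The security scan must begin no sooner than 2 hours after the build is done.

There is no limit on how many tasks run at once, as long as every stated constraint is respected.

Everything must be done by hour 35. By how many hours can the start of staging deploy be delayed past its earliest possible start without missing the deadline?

4

The build can start immediately at hour 0; it finishes at hour 5.
After the build (finishes hour 5, plus 2-hour gap → hour 7), the security scan can start at hour 7 and finishes at hour 8.
After the security scan (finishes hour 8, plus 2-hour gap → hour 10), staging deploy can start at hour 10 and finishes at hour 19.

Working backward from the deadline:
Post-deploy verification has no dependents, so it just needs to finish by hour 35. Starting by 35 − 5 = hour 30 achieves that.
Load testing must finish before post-deploy verification (must start by hour 30). With a 7-hour duration, load testing must start by 30 − 7 = hour 23.
Since load testing (must start by hour 23) depends on it, staging deploy must finish by hour 23. Backing off its 9-hour duration gives a latest start of hour 14.
So staging deploy can start as early as hour 10 and as late as hour 14, giving 14 − 10 = 4 hours of slack.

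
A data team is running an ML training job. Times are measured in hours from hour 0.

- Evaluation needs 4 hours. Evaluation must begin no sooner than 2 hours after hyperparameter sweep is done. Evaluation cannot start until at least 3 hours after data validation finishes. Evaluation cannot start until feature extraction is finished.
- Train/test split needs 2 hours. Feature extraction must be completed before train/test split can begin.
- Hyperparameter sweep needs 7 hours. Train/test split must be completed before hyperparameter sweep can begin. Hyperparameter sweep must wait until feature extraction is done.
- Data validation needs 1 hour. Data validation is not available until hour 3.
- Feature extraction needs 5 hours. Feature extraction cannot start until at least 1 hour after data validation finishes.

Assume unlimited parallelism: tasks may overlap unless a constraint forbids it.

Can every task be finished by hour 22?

No

After its own release at hour 3, data validation can start at hour 3 and finishes at hour 4.
Feature extraction waits on data validation (finishes hour 4, plus 1-hour gap → hour 5), so it starts at hour 5 and finishes at 5 + 5 = hour 10.
After feature extraction (finishes hour 10), train/test split can start at hour 10 and finishes at hour 12.
Hyperparameter sweep needs all of train/test split (finishes hour 12); feature extraction (finishes hour 10). That puts its earliest start at hour 12; it finishes at 12 + 7 = hour 19.
Evaluation needs all of hyperparameter sweep (finishes hour 19, plus 2-hour gap → hour 21); data validation (finishes hour 4, plus 3-hour gap → hour 7); feature extraction (finishes hour 10). That puts its earliest start at hour 21; it finishes at 21 + 4 = hour 25.
The earliest everything can be done is hour 25, which is after the deadline of 22, so it is not possible.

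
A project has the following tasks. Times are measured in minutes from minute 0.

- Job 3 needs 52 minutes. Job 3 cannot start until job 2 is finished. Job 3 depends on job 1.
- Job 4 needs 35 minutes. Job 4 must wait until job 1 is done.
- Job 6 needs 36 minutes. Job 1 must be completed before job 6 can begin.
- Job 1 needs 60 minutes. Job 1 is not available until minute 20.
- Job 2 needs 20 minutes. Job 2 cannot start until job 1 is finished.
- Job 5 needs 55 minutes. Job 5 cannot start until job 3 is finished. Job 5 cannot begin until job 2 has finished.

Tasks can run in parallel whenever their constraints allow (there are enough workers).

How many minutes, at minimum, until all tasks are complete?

207

Job 1 waits on its own release at minute 20, so it starts at minute 20 and finishes at 20 + 60 = minute 80.
After job 1 (finishes minute 80), job 6 can start at minute 80 and finishes at minute 116.
After job 1 (finishes minute 80), job 4 can start at minute 80 and finishes at minute 115.
Job 2 waits on job 1 (finishes minute 80), so it starts at minute 80 and finishes at 80 + 20 = minute 100.
For job 3: job 2 (finishes minute 100); job 1 (finishes minute 80). Taking the maximum gives a start of minute 100, and it finishes at 100 + 52 = minute 152.
Job 5 cannot start until job 3 (finishes minute 152); job 2 (finishes minute 100). The controlling bound is minute 152, so job 5 finishes at 152 + 55 = minute 207.
All tasks are finished once the last one completes. Finish times: Job 1 at 80, Job 2 at 100, Job 3 at 152, Job 4 at 115, Job 5 at 207, Job 6 at 116. The latest is minute 207.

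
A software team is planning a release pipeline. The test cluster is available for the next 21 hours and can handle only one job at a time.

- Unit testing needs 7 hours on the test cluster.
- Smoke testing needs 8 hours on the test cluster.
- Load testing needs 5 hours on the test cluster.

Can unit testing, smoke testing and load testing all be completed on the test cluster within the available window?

Yes

Running back to back, the jobs need 7 + 8 + 5 = 20 hours on the test cluster.
Since 20 ≤ 21, they fit within the window.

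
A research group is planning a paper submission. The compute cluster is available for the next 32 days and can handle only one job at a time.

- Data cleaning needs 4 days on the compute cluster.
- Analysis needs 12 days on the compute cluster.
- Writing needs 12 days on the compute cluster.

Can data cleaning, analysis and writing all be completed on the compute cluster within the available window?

Running back to back, the jobs need 4 + 12 + 12 = 28 days on the compute cluster.
Since 28 ≤ 32, they fit within the window.

Yes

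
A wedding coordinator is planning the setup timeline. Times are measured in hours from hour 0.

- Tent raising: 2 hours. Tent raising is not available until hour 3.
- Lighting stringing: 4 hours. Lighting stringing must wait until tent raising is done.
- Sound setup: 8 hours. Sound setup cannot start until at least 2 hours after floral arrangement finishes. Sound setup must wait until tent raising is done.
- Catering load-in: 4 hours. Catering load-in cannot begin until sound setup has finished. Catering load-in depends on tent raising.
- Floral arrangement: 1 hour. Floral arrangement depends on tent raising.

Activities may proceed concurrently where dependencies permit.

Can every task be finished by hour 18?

Tent raising cannot begin until its own release at hour 3. It runs from hour 3 to 3 + 2 = hour 5.
Lighting stringing cannot begin until tent raising (finishes hour 5). It runs from hour 5 to 5 + 4 = hour 9.
After tent raising (finishes hour 5), floral arrangement can start at hour 5 and finishes at hour 6.
Sound setup has to wait for floral arrangement (finishes hour 6, plus 2-hour gap → hour 8); tent raising (finishes hour 5). The latest of these is hour 8, so sound setup runs hour 8 to 8 + 8 = hour 16.
Catering load-in cannot start until sound setup (finishes hour 16); tent raising (finishes hour 5). The controlling bound is hour 16, so catering load-in finishes at 16 + 4 = hour 20.
The earliest everything can be done is hour 20, which is after the deadline of 18, so it is not possible.

No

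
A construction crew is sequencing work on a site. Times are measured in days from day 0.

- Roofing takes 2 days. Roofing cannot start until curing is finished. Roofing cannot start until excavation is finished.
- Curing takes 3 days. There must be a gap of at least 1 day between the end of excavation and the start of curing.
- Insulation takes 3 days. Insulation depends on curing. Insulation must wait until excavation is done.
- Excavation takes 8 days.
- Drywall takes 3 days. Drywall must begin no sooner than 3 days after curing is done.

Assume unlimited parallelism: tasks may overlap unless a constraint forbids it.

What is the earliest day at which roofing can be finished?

Excavation has no prerequisites, so it starts at day 0 and finishes at day 8.
Curing cannot begin until excavation (finishes day 8, plus 1-day gap → day 9). It runs from day 9 to 9 + 3 = day 12.
Roofing needs all of curing (finishes day 12); excavation (finishes day 8). That puts its earliest start at day 12; it finishes at 12 + 2 = day 14.

14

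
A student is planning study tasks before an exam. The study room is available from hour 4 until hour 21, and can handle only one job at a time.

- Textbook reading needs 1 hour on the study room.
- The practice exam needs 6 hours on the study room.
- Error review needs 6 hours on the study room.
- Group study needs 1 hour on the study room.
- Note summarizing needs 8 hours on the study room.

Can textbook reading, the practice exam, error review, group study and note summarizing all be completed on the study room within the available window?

No

The study room window is 21 − 4 = 17 hours.
Running back to back, the jobs need 1 + 6 + 6 + 1 + 8 = 22 hours on the study room.
Since 22 > 17, they cannot all fit.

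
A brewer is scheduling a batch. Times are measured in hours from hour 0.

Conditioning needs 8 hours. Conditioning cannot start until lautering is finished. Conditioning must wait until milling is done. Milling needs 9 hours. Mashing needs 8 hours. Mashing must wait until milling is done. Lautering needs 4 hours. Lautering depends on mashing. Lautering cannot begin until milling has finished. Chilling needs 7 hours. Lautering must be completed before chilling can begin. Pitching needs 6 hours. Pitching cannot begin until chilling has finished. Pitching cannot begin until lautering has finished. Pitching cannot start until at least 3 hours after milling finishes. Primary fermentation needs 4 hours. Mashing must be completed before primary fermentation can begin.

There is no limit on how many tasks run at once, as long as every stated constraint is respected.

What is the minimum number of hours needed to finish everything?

34

Milling has no prerequisites, so it starts at hour 0 and finishes at hour 9.
Mashing cannot begin until milling (finishes hour 9). It runs from hour 9 to 9 + 8 = hour 17.
Primary fermentation waits on mashing (finishes hour 17), so it starts at hour 17 and finishes at 17 + 4 = hour 21.
For lautering: mashing (finishes hour 17); milling (finishes hour 9). Taking the maximum gives a start of hour 17, and it finishes at 17 + 4 = hour 21.
Conditioning has to wait for lautering (finishes hour 21); milling (finishes hour 9). The latest of these is hour 21, so conditioning runs hour 21 to 21 + 8 = hour 29.
Chilling waits on lautering (finishes hour 21), so it starts at hour 21 and finishes at 21 + 7 = hour 28.
Pitching needs all of chilling (finishes hour 28); lautering (finishes hour 21); milling (finishes hour 9, plus 3-hour gap → hour 12). That puts its earliest start at hour 28; it finishes at 28 + 6 = hour 34.
All tasks are finished once the last one completes. Finish times: Milling at 9, Mashing at 17, Lautering at 21, Chilling at 28, Pitching at 34, Primary fermentation at 21, Conditioning at 29. The latest is hour 34.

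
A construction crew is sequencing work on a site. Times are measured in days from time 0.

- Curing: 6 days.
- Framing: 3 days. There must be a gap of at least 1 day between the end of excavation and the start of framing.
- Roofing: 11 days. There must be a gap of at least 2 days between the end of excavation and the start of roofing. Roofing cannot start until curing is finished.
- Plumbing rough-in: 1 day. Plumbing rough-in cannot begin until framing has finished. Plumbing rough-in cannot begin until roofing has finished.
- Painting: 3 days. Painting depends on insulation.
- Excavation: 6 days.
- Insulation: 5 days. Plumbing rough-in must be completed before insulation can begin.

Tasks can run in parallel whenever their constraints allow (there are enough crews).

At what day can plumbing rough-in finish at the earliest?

20

Curing can start immediately at day 0; it finishes at day 6.
Excavation can start immediately at day 0; it finishes at day 6.
Roofing cannot start until excavation (finishes day 6, plus 2-day gap → day 8); curing (finishes day 6). The controlling bound is day 8, so roofing finishes at 8 + 11 = day 19.
After excavation (finishes day 6, plus 1-day gap → day 7), framing can start at day 7 and finishes at day 10.
Plumbing rough-in cannot start until framing (finishes day 10); roofing (finishes day 19). The controlling bound is day 19, so plumbing rough-in finishes at 19 + 1 = day 20.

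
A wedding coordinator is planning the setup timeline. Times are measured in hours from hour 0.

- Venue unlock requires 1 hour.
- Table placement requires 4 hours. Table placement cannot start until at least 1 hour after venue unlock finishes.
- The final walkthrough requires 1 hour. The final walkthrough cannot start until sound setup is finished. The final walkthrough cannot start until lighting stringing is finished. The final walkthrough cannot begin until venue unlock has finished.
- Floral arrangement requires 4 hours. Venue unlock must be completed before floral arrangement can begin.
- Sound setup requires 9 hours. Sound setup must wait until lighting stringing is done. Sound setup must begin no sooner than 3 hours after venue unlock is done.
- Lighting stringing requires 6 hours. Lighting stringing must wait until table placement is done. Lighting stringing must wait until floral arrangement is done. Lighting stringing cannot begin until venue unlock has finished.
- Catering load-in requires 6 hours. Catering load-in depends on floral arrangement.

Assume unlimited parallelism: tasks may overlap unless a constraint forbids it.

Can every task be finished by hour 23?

Yes

Venue unlock can start immediately at hour 0; it finishes at hour 1.
Floral arrangement waits on venue unlock (finishes hour 1), so it starts at hour 1 and finishes at 1 + 4 = hour 5.
Catering load-in waits on floral arrangement (finishes hour 5), so it starts at hour 5 and finishes at 5 + 6 = hour 11.
After venue unlock (finishes hour 1, plus 1-hour gap → hour 2), table placement can start at hour 2 and finishes at hour 6.
For lighting stringing: table placement (finishes hour 6); floral arrangement (finishes hour 5); venue unlock (finishes hour 1). Taking the maximum gives a start of hour 6, and it finishes at 6 + 6 = hour 12.
Sound setup cannot start until lighting stringing (finishes hour 12); venue unlock (finishes hour 1, plus 3-hour gap → hour 4). The controlling bound is hour 12, so sound setup finishes at 12 + 9 = hour 21.
The final walkthrough needs all of sound setup (finishes hour 21); lighting stringing (finishes hour 12); venue unlock (finishes hour 1). That puts its earliest start at hour 21; it finishes at 21 + 1 = hour 22.
Every task is finished by hour 22, which is no later than the deadline of 23, so the schedule is feasible.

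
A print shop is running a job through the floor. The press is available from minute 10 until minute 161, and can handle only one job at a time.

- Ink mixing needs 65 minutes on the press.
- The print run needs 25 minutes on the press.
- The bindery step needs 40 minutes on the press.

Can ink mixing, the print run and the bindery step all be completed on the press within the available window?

Yes

The press window is 161 − 10 = 151 minutes.
Running back to back, the jobs need 65 + 25 + 40 = 130 minutes on the press.
Since 130 ≤ 151, they fit within the window.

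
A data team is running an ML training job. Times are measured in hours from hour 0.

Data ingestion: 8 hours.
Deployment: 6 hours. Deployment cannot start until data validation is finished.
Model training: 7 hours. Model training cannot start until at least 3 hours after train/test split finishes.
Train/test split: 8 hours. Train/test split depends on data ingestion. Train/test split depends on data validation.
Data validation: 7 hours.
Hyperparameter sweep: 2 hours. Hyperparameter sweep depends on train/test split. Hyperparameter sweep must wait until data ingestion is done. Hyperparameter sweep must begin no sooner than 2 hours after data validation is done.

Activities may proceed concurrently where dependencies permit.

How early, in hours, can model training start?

Data validation can start immediately at hour 0; it finishes at hour 7.
Nothing blocks data ingestion, so it runs from hour 0 to hour 8.
For train/test split: data ingestion (finishes hour 8); data validation (finishes hour 7). Taking the maximum gives a start of hour 8, and it finishes at 8 + 8 = hour 16.
Model training waits on train/test split (finishes hour 16, plus 3-hour gap → hour 19), so the earliest it can start is hour 19.

19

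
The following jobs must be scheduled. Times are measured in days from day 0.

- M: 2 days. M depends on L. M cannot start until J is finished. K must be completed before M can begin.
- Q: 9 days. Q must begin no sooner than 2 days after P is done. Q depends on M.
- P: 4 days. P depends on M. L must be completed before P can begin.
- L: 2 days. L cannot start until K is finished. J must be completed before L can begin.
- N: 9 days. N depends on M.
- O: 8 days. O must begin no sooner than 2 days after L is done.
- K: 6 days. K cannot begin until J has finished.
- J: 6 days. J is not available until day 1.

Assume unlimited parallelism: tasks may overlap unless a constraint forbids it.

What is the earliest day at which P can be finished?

J cannot begin until its own release at day 1. It runs from day 1 to 1 + 6 = day 7.
K cannot begin until J (finishes day 7). It runs from day 7 to 7 + 6 = day 13.
L needs all of K (finishes day 13); J (finishes day 7). That puts its earliest start at day 13; it finishes at 13 + 2 = day 15.
M has to wait for L (finishes day 15); J (finishes day 7); K (finishes day 13). The latest of these is day 15, so M runs day 15 to 15 + 2 = day 17.
For P: M (finishes day 17); L (finishes day 15). Taking the maximum gives a start of day 17, and it finishes at 17 + 4 = day 21.

21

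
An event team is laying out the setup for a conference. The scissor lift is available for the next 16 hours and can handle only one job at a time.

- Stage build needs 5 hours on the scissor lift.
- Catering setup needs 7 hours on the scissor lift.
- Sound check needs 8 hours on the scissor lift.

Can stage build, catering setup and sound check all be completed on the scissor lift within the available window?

Running back to back, the jobs need 5 + 7 + 8 = 20 hours on the scissor lift.
Since 20 > 16, they cannot all fit.

No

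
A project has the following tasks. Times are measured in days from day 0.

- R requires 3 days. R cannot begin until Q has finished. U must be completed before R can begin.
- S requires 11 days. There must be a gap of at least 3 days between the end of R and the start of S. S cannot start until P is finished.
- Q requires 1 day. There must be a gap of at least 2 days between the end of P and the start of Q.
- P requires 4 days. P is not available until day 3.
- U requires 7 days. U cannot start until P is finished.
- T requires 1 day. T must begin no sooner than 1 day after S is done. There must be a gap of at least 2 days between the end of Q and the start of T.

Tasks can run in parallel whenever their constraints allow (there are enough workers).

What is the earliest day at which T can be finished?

33

After its own release at day 3, P can start at day 3 and finishes at day 7.
After P (finishes day 7), U can start at day 7 and finishes at day 14.
Q cannot begin until P (finishes day 7, plus 2-day gap → day 9). It runs from day 9 to 9 + 1 = day 10.
R has to wait for Q (finishes day 10); U (finishes day 14). The latest of these is day 14, so R runs day 14 to 14 + 3 = day 17.
S has to wait for R (finishes day 17, plus 3-day gap → day 20); P (finishes day 7). The latest of these is day 20, so S runs day 20 to 20 + 11 = day 31.
T has to wait for S (finishes day 31, plus 1-day gap → day 32); Q (finishes day 10, plus 2-day gap → day 12). The latest of these is day 32, so T runs day 32 to 32 + 1 = day 33.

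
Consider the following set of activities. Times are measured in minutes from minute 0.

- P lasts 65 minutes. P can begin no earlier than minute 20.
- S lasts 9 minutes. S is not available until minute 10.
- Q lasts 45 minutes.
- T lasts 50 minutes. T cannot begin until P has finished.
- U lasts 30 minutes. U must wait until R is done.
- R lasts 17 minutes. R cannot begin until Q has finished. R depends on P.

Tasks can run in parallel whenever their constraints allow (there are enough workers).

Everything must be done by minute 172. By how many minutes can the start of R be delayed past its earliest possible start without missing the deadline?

Q has no prerequisites, so it starts at minute 0 and finishes at minute 45.
After its own release at minute 20, P can start at minute 20 and finishes at minute 85.
For R: Q (finishes minute 45); P (finishes minute 85). Taking the maximum gives a start of minute 85, and it finishes at 85 + 17 = minute 102.

Working backward from the deadline:
Nothing follows U; the deadline of minute 172 is its only limit. It must start by 172 − 30 = minute 142.
Since U (must start by minute 142) depends on it, R must finish by minute 142. Backing off its 17-minute duration gives a latest start of minute 125.
So R can start as early as minute 85 and as late as minute 125, giving 125 − 85 = 40 minutes of slack.

40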